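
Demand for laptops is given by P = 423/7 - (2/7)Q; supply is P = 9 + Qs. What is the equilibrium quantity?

Set the two price expressions equal: 423/7 - (2/7)Q = 9 + Q.
360/7 = (9/7)Q, so Q* = 40.
P* = 423/7 − (2/7)(40) = 49.

Q* = 40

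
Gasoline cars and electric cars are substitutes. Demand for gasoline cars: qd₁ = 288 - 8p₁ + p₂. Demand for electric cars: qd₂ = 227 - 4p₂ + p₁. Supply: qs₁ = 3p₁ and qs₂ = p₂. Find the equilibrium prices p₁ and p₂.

p₁ = 1667/54, p₂ = 2785/54

Market 1: 288 - 8p₁ + p₂ = 3p₁ → 11p₁ - p₂ = 288.
Market 2: 5p₂ - p₁ = 227.
Eliminating p₂: 5×(1) + 1×(2) gives 54p₁ = 1667, so p₁ = 1667/54.
Back-substitute into (2): p₂ = (227 + 1×1667/54) / 5 = 2785/54.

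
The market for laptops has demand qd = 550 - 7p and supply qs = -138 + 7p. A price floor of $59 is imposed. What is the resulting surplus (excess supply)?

Equilibrium price would be p* = 344/7, so the floor at 59 binds.
At p = 59: qd = 137, qs = 275.
Surplus = 275 − 137 = 138.

Surplus = 138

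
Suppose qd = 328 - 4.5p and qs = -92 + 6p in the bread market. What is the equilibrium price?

p* = 40

Set qd = qs: 328 - 4.5p = -92 + 6p.
420 = 10.5p, so p* = 40.
q* = 328 − 4.5(40) = 148.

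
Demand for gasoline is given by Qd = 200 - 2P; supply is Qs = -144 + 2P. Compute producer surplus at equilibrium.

Equilibrium: 200 - 2P = -144 + 2P gives P* = 86, Q* = 28.
Supply starts at P = 72 (where Qs = 0).
PS = ½(86 − 72)(28) = 196.

Producer surplus = 196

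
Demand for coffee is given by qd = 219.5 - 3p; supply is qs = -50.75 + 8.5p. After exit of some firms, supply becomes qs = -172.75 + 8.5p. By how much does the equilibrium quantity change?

Original equilibrium: p* = 23.5, q* = 149.
New equilibrium: 219.5 - 3p = -172.75 + 8.5p, so 392.25 = 11.5p and p' = 1569/46; q' = 219.5 − 3(1569/46) = 2695/23.
Change in quantity: 2695/23 − 149 = -732/23.

Δq = -732/23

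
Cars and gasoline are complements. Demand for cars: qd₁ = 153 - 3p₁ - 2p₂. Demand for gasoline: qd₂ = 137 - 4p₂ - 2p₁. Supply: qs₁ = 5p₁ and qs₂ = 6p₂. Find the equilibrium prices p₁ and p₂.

p₁ = 314/19, p₂ = 395/38

Market 1: 153 - 3p₁ - 2p₂ = 5p₁ → 8p₁ + 2p₂ = 153.
Market 2: 10p₂ + 2p₁ = 137.
Eliminating p₂: 10×(1) − 2×(2) gives 76p₁ = 1256, so p₁ = 314/19.
Back-substitute into (2): p₂ = (137 − 2×314/19) / 10 = 395/38.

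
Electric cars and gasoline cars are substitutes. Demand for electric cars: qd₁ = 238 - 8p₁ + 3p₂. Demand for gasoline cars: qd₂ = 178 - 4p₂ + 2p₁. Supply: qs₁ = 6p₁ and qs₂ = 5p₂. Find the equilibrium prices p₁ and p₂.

p₁ = 22.3, p₂ = 371/15

Market 1: 238 - 8p₁ + 3p₂ = 6p₁ → 14p₁ - 3p₂ = 238.
Market 2: 9p₂ - 2p₁ = 178.
Eliminating p₂: 9×(1) + 3×(2) gives 120p₁ = 2676, so p₁ = 22.3.
Back-substitute into (2): p₂ = (178 + 2×22.3) / 9 = 371/15.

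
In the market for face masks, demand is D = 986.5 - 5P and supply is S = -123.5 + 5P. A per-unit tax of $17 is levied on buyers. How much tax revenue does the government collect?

Tax revenue = 6613

Pre-tax equilibrium: P* = 111, Q* = 431.5.
Tax on buyers shifts demand to D = 986.5 − 5(P + 17) = 901.5 - 5P.
901.5 - 5P = -123.5 + 5P gives seller price Ps = 102.5; buyers pay Pb = 102.5 + 17 = 119.5.
New quantity: Q = 986.5 − 5(119.5) = 389.
Revenue = 17 × 389 = 6613.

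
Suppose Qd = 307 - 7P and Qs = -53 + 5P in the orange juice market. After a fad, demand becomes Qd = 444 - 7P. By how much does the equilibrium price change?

ΔP = 137/12

Original equilibrium: P* = 30, Q* = 97.
New equilibrium: 444 - 7P = -53 + 5P, so 497 = 12P and P' = 497/12; Q' = 444 − 7(497/12) = 1849/12.
Change in price: 497/12 − 30 = 137/12.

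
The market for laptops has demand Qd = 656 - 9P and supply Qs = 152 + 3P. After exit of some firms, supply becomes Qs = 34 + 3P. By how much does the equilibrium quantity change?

Original equilibrium: P* = 42, Q* = 278.
New equilibrium: 656 - 9P = 34 + 3P, so 622 = 12P and P' = 311/6; Q' = 656 − 9(311/6) = 189.5.
Change in quantity: 189.5 − 278 = -88.5.

ΔQ = -88.5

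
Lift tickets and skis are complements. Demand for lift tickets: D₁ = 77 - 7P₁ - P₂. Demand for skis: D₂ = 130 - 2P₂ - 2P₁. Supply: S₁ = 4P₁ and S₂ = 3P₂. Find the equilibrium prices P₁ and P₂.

P₁ = 255/53, P₂ = 1276/53

Market 1: 77 - 7P₁ - P₂ = 4P₁ → 11P₁ + P₂ = 77.
Market 2: 5P₂ + 2P₁ = 130.
Eliminating P₂: 5×(1) − 1×(2) gives 53P₁ = 255, so P₁ = 255/53.
Back-substitute into (2): P₂ = (130 − 2×255/53) / 5 = 1276/53.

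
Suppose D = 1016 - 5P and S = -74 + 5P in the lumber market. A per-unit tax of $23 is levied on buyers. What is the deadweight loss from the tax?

Deadweight loss = 661.25

Pre-tax equilibrium: P* = 109, Q* = 471.
Tax on buyers shifts demand to D = 1016 − 5(P + 23) = 901 - 5P.
901 - 5P = -74 + 5P gives seller price Ps = 97.5; buyers pay Pb = 97.5 + 23 = 120.5.
New quantity: Q = 1016 − 5(120.5) = 413.5.
DWL = ½ × 23 × (471 − 413.5) = 661.25.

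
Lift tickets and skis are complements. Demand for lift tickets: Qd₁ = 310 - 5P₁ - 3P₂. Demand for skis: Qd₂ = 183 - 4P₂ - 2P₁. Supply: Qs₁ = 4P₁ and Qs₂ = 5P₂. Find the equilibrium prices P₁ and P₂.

Market 1: 310 - 5P₁ - 3P₂ = 4P₁ → 9P₁ + 3P₂ = 310.
Market 2: 9P₂ + 2P₁ = 183.
Eliminating P₂: 9×(1) − 3×(2) gives 75P₁ = 2241, so P₁ = 29.88.
Back-substitute into (2): P₂ = (183 − 2×29.88) / 9 = 1027/75.

P₁ = 29.88, P₂ = 1027/75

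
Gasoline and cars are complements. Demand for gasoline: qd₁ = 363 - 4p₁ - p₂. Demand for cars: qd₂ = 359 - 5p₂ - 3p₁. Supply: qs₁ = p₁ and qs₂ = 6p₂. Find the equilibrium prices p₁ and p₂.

p₁ = 1817/26, p₂ = 353/26

Market 1: 363 - 4p₁ - p₂ = p₁ → 5p₁ + p₂ = 363.
Market 2: 11p₂ + 3p₁ = 359.
Eliminating p₂: 11×(1) − 1×(2) gives 52p₁ = 3634, so p₁ = 1817/26.
Back-substitute into (2): p₂ = (359 − 3×1817/26) / 11 = 353/26.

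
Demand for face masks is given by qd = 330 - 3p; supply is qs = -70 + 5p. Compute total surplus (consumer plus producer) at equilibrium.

Equilibrium: 330 - 3p = -70 + 5p gives p* = 50, q* = 180.
Demand choke price: p = 110; supply starts at p = 14.
CS = ½(110 − 50)(180) = 5400; PS = ½(50 − 14)(180) = 3240.

Total surplus = 8640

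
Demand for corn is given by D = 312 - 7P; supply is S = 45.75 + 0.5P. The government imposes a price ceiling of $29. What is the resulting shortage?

Equilibrium price would be P* = 35.5, so the ceiling at 29 binds.
At P = 29: D = 312 − 7(29) = 109, S = 45.75 + 0.5(29) = 60.25.
Shortage = 109 − 60.25 = 48.75.

Shortage = 48.75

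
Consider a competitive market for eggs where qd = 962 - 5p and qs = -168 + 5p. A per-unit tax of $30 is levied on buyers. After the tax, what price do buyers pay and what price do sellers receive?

Buyers pay $128, sellers receive $98

Pre-tax equilibrium: p* = 113, q* = 397.
Tax on buyers shifts demand to qd = 962 − 5(p + 30) = 812 - 5p.
812 - 5p = -168 + 5p gives seller price ps = 98; buyers pay pb = 98 + 30 = 128.
New quantity: q = 962 − 5(128) = 322.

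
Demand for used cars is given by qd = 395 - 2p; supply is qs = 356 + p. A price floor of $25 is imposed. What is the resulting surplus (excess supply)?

Equilibrium price would be p* = 13, so the floor at 25 binds.
At p = 25: qd = 345, qs = 381.
Surplus = 381 − 345 = 36.

Surplus = 36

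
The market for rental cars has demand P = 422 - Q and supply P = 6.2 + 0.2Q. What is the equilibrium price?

P* = 75.5

Set the two price expressions equal: 422 - Q = 6.2 + 0.2Q.
415.8 = 1.2Q, so Q* = 346.5.
P* = 422 − (1)(346.5) = 75.5.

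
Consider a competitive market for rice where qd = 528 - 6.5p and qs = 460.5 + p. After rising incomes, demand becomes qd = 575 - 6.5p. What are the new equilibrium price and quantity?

p' = 229/15, q' = 14273/30

Original equilibrium: p* = 9, q* = 469.5.
New equilibrium: 575 - 6.5p = 460.5 + p, so 114.5 = 7.5p and p' = 229/15; q' = 575 − 6.5(229/15) = 14273/30.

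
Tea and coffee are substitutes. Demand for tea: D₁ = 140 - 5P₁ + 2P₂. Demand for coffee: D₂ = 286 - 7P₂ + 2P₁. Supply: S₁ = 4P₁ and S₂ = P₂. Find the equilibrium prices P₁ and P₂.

P₁ = 423/17, P₂ = 1427/34

Market 1: 140 - 5P₁ + 2P₂ = 4P₁ → 9P₁ - 2P₂ = 140.
Market 2: 8P₂ - 2P₁ = 286.
Eliminating P₂: 8×(1) + 2×(2) gives 68P₁ = 1692, so P₁ = 423/17.
Back-substitute into (2): P₂ = (286 + 2×423/17) / 8 = 1427/34.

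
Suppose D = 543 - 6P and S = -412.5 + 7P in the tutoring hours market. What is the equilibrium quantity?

Q* = 102

Set D = S: 543 - 6P = -412.5 + 7P.
955.5 = 13P, so P* = 73.5.
Q* = 543 − 6(73.5) = 102.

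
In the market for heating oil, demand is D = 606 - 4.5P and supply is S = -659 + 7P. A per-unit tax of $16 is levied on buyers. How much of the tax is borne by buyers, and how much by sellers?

Buyers bear 224/23, sellers bear 144/23

Pre-tax equilibrium: P* = 110, Q* = 111.
Tax on buyers shifts demand to D = 606 − 4.5(P + 16) = 534 - 4.5P.
534 - 4.5P = -659 + 7P gives seller price Ps = 2386/23; buyers pay Pb = 2386/23 + 16 = 2754/23.
New quantity: Q = 606 − 4.5(2754/23) = 1545/23.
Buyer burden = 2754/23 − 110 = 224/23; seller burden = 110 − 2386/23 = 144/23.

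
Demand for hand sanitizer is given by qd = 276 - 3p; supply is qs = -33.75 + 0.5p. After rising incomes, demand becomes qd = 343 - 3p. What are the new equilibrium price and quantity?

p' = 1507/14, q' = 281/14

Original equilibrium: p* = 88.5, q* = 10.5.
New equilibrium: 343 - 3p = -33.75 + 0.5p, so 376.75 = 3.5p and p' = 1507/14; q' = 343 − 3(1507/14) = 281/14.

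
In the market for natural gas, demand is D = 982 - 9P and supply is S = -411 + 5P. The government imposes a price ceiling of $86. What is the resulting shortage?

Equilibrium price would be P* = 99.5, so the ceiling at 86 binds.
At P = 86: D = 982 − 9(86) = 208, S = -411 + 5(86) = 19.
Shortage = 208 − 19 = 189.

Shortage = 189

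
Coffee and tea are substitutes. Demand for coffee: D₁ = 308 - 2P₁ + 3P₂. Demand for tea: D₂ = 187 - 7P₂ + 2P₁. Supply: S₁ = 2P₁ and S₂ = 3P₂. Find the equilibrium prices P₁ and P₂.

Market 1: 308 - 2P₁ + 3P₂ = 2P₁ → 4P₁ - 3P₂ = 308.
Market 2: 10P₂ - 2P₁ = 187.
Eliminating P₂: 10×(1) + 3×(2) gives 34P₁ = 3641, so P₁ = 3641/34.
Back-substitute into (2): P₂ = (187 + 2×3641/34) / 10 = 682/17.

P₁ = 3641/34, P₂ = 682/17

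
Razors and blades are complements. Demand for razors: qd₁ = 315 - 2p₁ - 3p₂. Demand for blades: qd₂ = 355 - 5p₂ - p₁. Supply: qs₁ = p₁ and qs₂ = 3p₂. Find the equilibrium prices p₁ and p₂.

p₁ = 485/7, p₂ = 250/7

Market 1: 315 - 2p₁ - 3p₂ = p₁ → 3p₁ + 3p₂ = 315.
Market 2: 8p₂ + p₁ = 355.
Eliminating p₂: 8×(1) − 3×(2) gives 21p₁ = 1455, so p₁ = 485/7.
Back-substitute into (2): p₂ = (355 − 1×485/7) / 8 = 250/7.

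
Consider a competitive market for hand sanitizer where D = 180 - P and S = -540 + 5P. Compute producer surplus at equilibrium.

Equilibrium: 180 - P = -540 + 5P gives P* = 120, Q* = 60.
Supply starts at P = 108 (where S = 0).
PS = ½(120 − 108)(60) = 360.

Producer surplus = 360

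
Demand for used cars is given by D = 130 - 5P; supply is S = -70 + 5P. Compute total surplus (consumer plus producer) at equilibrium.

Equilibrium: 130 - 5P = -70 + 5P gives P* = 20, Q* = 30.
Demand choke price: P = 26; supply starts at P = 14.
CS = ½(26 − 20)(30) = 90; PS = ½(20 − 14)(30) = 90.

Total surplus = 180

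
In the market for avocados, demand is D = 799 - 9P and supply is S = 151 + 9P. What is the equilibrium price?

P* = 36

Set D = S: 799 - 9P = 151 + 9P.
648 = 18P, so P* = 36.
Q* = 799 − 9(36) = 475.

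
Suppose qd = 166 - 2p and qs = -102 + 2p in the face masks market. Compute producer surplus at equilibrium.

Producer surplus = 256

Equilibrium: 166 - 2p = -102 + 2p gives p* = 67, q* = 32.
Supply starts at p = 51 (where qs = 0).
PS = ½(67 − 51)(32) = 256.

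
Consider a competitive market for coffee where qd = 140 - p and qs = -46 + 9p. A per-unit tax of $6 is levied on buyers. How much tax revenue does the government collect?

Tax revenue = 696

Pre-tax equilibrium: p* = 18.6, q* = 121.4.
Tax on buyers shifts demand to qd = 140 − 1(p + 6) = 134 - p.
134 - p = -46 + 9p gives seller price ps = 18; buyers pay pb = 18 + 6 = 24.
New quantity: q = 140 − 1(24) = 116.
Revenue = 6 × 116 = 696.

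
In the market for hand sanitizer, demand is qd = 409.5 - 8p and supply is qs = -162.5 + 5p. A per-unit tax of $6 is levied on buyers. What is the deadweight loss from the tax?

Deadweight loss = 720/13

Pre-tax equilibrium: p* = 44, q* = 57.5.
Tax on buyers shifts demand to qd = 409.5 − 8(p + 6) = 361.5 - 8p.
361.5 - 8p = -162.5 + 5p gives seller price ps = 524/13; buyers pay pb = 524/13 + 6 = 602/13.
New quantity: q = 409.5 − 8(602/13) = 1015/26.
DWL = ½ × 6 × (57.5 − 1015/26) = 720/13.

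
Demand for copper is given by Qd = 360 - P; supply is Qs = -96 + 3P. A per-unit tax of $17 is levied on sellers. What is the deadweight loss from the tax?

Deadweight loss = 108.375

Pre-tax equilibrium: P* = 114, Q* = 246.
Tax on sellers shifts supply to Qs = -96 + 3(P − 17) = -147 + 3P.
360 - P = -147 + 3P gives buyer price Pb = 126.75; sellers receive Ps = 126.75 − 17 = 109.75.
New quantity: Q = 360 − 1(126.75) = 233.25.
DWL = ½ × 17 × (246 − 233.25) = 108.375.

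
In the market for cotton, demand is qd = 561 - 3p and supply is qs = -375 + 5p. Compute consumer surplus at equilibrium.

Equilibrium: 561 - 3p = -375 + 5p gives p* = 117, q* = 210.
Demand choke price (qd = 0): p = 187.
CS = ½(187 − 117)(210) = 7350.

Consumer surplus = 7350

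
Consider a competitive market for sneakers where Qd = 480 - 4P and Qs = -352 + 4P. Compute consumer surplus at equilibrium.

Equilibrium: 480 - 4P = -352 + 4P gives P* = 104, Q* = 64.
Demand choke price (Qd = 0): P = 120.
CS = ½(120 − 104)(64) = 512.

Consumer surplus = 512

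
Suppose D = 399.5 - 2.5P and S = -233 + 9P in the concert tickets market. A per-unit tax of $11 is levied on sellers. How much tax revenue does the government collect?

Pre-tax equilibrium: P* = 55, Q* = 262.
Tax on sellers shifts supply to S = -233 + 9(P − 11) = -332 + 9P.
399.5 - 2.5P = -332 + 9P gives buyer price Pb = 1463/23; sellers receive Ps = 1463/23 − 11 = 1210/23.
New quantity: Q = 399.5 − 2.5(1463/23) = 5531/23.
Revenue = 11 × 5531/23 = 60841/23.

Tax revenue = 60841/23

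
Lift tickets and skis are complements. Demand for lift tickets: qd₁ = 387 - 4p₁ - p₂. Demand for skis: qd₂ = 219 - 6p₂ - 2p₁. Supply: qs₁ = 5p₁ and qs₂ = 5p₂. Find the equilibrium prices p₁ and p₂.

Market 1: 387 - 4p₁ - p₂ = 5p₁ → 9p₁ + p₂ = 387.
Market 2: 11p₂ + 2p₁ = 219.
Eliminating p₂: 11×(1) − 1×(2) gives 97p₁ = 4038, so p₁ = 4038/97.
Back-substitute into (2): p₂ = (219 − 2×4038/97) / 11 = 1197/97.

p₁ = 4038/97, p₂ = 1197/97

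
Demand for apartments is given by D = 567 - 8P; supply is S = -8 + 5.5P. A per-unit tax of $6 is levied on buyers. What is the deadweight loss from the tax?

Deadweight loss = 176/3

Pre-tax equilibrium: P* = 1150/27, Q* = 6109/27.
Tax on buyers shifts demand to D = 567 − 8(P + 6) = 519 - 8P.
519 - 8P = -8 + 5.5P gives seller price Ps = 1054/27; buyers pay Pb = 1054/27 + 6 = 1216/27.
New quantity: Q = 567 − 8(1216/27) = 5581/27.
DWL = ½ × 6 × (6109/27 − 5581/27) = 176/3.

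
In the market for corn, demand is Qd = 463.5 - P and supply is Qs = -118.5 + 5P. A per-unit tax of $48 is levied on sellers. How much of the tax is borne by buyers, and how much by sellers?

Pre-tax equilibrium: P* = 97, Q* = 366.5.
Tax on sellers shifts supply to Qs = -118.5 + 5(P − 48) = -358.5 + 5P.
463.5 - P = -358.5 + 5P gives buyer price Pb = 137; sellers receive Ps = 137 − 48 = 89.
New quantity: Q = 463.5 − 1(137) = 326.5.
Buyer burden = 137 − 97 = 40; seller burden = 97 − 89 = 8.

Buyers bear $40, sellers bear $8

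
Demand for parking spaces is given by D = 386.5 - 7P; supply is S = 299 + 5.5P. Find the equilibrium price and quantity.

Set D = S: 386.5 - 7P = 299 + 5.5P.
87.5 = 12.5P, so P* = 7.
Q* = 386.5 − 7(7) = 337.5.

P* = 7, Q* = 337.5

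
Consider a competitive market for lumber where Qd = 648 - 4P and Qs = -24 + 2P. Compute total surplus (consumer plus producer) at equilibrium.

Equilibrium: 648 - 4P = -24 + 2P gives P* = 112, Q* = 200.
Demand choke price: P = 162; supply starts at P = 12.
CS = ½(162 − 112)(200) = 5000; PS = ½(112 − 12)(200) = 10000.

Total surplus = 15000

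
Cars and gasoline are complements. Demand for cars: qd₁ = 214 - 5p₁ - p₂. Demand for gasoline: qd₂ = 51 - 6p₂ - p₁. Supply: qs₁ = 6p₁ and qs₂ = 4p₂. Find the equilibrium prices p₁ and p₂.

p₁ = 2089/109, p₂ = 347/109

Market 1: 214 - 5p₁ - p₂ = 6p₁ → 11p₁ + p₂ = 214.
Market 2: 10p₂ + p₁ = 51.
Eliminating p₂: 10×(1) − 1×(2) gives 109p₁ = 2089, so p₁ = 2089/109.
Back-substitute into (2): p₂ = (51 − 1×2089/109) / 10 = 347/109.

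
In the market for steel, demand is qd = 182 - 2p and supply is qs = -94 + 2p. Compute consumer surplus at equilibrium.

Equilibrium: 182 - 2p = -94 + 2p gives p* = 69, q* = 44.
Demand choke price (qd = 0): p = 91.
CS = ½(91 − 69)(44) = 484.

Consumer surplus = 484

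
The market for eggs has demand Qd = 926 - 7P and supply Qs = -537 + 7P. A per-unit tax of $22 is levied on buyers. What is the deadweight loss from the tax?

Pre-tax equilibrium: P* = 104.5, Q* = 194.5.
Tax on buyers shifts demand to Qd = 926 − 7(P + 22) = 772 - 7P.
772 - 7P = -537 + 7P gives seller price Ps = 93.5; buyers pay Pb = 93.5 + 22 = 115.5.
New quantity: Q = 926 − 7(115.5) = 117.5.
DWL = ½ × 22 × (194.5 − 117.5) = 847.

Deadweight loss = 847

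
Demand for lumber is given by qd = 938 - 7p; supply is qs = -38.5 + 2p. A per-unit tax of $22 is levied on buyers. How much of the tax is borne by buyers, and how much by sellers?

Buyers bear 44/9, sellers bear 154/9

Pre-tax equilibrium: p* = 108.5, q* = 178.5.
Tax on buyers shifts demand to qd = 938 − 7(p + 22) = 784 - 7p.
784 - 7p = -38.5 + 2p gives seller price ps = 1645/18; buyers pay pb = 1645/18 + 22 = 2041/18.
New quantity: q = 938 − 7(2041/18) = 2597/18.
Buyer burden = 2041/18 − 108.5 = 44/9; seller burden = 108.5 − 1645/18 = 154/9.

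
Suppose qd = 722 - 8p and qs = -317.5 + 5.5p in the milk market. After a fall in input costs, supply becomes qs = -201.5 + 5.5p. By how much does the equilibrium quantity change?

Δq = 1856/27

Original equilibrium: p* = 77, q* = 106.
New equilibrium: 722 - 8p = -201.5 + 5.5p, so 923.5 = 13.5p and p' = 1847/27; q' = 722 − 8(1847/27) = 4718/27.
Change in quantity: 4718/27 − 106 = 1856/27.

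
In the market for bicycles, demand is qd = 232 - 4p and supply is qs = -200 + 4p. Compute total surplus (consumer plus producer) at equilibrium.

Equilibrium: 232 - 4p = -200 + 4p gives p* = 54, q* = 16.
Demand choke price: p = 58; supply starts at p = 50.
CS = ½(58 − 54)(16) = 32; PS = ½(54 − 50)(16) = 32.

Total surplus = 64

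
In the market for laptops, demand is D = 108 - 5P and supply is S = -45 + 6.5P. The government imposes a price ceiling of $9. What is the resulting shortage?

Shortage = 49.5

Equilibrium price would be P* = 306/23, so the ceiling at 9 binds.
At P = 9: D = 108 − 5(9) = 63, S = -45 + 6.5(9) = 13.5.
Shortage = 63 − 13.5 = 49.5.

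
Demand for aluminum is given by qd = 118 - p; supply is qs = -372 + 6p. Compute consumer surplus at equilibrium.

Equilibrium: 118 - p = -372 + 6p gives p* = 70, q* = 48.
Demand choke price (qd = 0): p = 118.
CS = ½(118 − 70)(48) = 1152.

Consumer surplus = 1152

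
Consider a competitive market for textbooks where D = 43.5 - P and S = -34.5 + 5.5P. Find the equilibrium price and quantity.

P* = 12, Q* = 31.5

Set D = S: 43.5 - P = -34.5 + 5.5P.
78 = 6.5P, so P* = 12.
Q* = 43.5 − 1(12) = 31.5.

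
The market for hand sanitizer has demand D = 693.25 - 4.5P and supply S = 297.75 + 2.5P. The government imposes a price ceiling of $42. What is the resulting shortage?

Shortage = 101.5

Equilibrium price would be P* = 56.5, so the ceiling at 42 binds.
At P = 42: D = 693.25 − 4.5(42) = 504.25, S = 297.75 + 2.5(42) = 402.75.
Shortage = 504.25 − 402.75 = 101.5.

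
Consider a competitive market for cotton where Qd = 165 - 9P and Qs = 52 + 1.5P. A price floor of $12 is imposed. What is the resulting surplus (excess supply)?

Equilibrium price would be P* = 226/21, so the floor at 12 binds.
At P = 12: Qd = 57, Qs = 70.
Surplus = 70 − 57 = 13.

Surplus = 13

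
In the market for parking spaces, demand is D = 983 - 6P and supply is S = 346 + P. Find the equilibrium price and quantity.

P* = 91, Q* = 437

Set D = S: 983 - 6P = 346 + P.
637 = 7P, so P* = 91.
Q* = 983 − 6(91) = 437.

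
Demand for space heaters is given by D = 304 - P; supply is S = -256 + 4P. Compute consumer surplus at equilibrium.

Equilibrium: 304 - P = -256 + 4P gives P* = 112, Q* = 192.
Demand choke price (D = 0): P = 304.
CS = ½(304 − 112)(192) = 18432.

Consumer surplus = 18432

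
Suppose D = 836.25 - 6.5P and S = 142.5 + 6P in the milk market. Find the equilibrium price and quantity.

P* = 55.5, Q* = 475.5

Set D = S: 836.25 - 6.5P = 142.5 + 6P.
693.75 = 12.5P, so P* = 55.5.
Q* = 836.25 − 6.5(55.5) = 475.5.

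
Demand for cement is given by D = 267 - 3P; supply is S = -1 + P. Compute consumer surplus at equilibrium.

Equilibrium: 267 - 3P = -1 + P gives P* = 67, Q* = 66.
Demand choke price (D = 0): P = 89.
CS = ½(89 − 67)(66) = 726.

Consumer surplus = 726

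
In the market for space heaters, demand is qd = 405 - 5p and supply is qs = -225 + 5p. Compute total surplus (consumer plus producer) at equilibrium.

Total surplus = 1620

Equilibrium: 405 - 5p = -225 + 5p gives p* = 63, q* = 90.
Demand choke price: p = 81; supply starts at p = 45.
CS = ½(81 − 63)(90) = 810; PS = ½(63 − 45)(90) = 810.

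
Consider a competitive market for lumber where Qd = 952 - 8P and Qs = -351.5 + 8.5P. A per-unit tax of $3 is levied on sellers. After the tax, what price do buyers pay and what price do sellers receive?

Buyers pay 886/11, sellers receive 853/11

Pre-tax equilibrium: P* = 79, Q* = 320.
Tax on sellers shifts supply to Qs = -351.5 + 8.5(P − 3) = -377 + 8.5P.
952 - 8P = -377 + 8.5P gives buyer price Pb = 886/11; sellers receive Ps = 886/11 − 3 = 853/11.
New quantity: Q = 952 − 8(886/11) = 3384/11.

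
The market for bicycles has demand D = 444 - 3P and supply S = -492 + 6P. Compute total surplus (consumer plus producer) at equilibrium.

Total surplus = 4356

Equilibrium: 444 - 3P = -492 + 6P gives P* = 104, Q* = 132.
Demand choke price: P = 148; supply starts at P = 82.
CS = ½(148 − 104)(132) = 2904; PS = ½(104 − 82)(132) = 1452.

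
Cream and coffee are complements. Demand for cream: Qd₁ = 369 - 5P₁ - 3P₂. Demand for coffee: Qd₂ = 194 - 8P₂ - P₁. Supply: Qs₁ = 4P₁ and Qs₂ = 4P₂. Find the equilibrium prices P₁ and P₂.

P₁ = 1282/35, P₂ = 459/35

Market 1: 369 - 5P₁ - 3P₂ = 4P₁ → 9P₁ + 3P₂ = 369.
Market 2: 12P₂ + P₁ = 194.
Eliminating P₂: 12×(1) − 3×(2) gives 105P₁ = 3846, so P₁ = 1282/35.
Back-substitute into (2): P₂ = (194 − 1×1282/35) / 12 = 459/35.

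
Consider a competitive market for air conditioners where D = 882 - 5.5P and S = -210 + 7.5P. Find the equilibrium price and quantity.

P* = 84, Q* = 420

Set D = S: 882 - 5.5P = -210 + 7.5P.
1092 = 13P, so P* = 84.
Q* = 882 − 5.5(84) = 420.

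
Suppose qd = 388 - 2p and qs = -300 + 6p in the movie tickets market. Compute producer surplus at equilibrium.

Equilibrium: 388 - 2p = -300 + 6p gives p* = 86, q* = 216.
Supply starts at p = 50 (where qs = 0).
PS = ½(86 − 50)(216) = 3888.

Producer surplus = 3888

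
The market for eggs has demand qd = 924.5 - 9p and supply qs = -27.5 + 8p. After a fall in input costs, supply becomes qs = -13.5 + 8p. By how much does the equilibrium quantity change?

Δq = 126/17

Original equilibrium: p* = 56, q* = 420.5.
New equilibrium: 924.5 - 9p = -13.5 + 8p, so 938 = 17p and p' = 938/17; q' = 924.5 − 9(938/17) = 14549/34.
Change in quantity: 14549/34 − 420.5 = 126/17.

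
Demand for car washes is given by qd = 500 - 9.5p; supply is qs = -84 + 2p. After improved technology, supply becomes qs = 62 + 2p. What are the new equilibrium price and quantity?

Original equilibrium: p* = 1168/23, q* = 404/23.
New equilibrium: 500 - 9.5p = 62 + 2p, so 438 = 11.5p and p' = 876/23; q' = 500 − 9.5(876/23) = 3178/23.

p' = 876/23, q' = 3178/23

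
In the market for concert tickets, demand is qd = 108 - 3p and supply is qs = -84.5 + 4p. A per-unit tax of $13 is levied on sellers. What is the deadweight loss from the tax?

Pre-tax equilibrium: p* = 27.5, q* = 25.5.
Tax on sellers shifts supply to qs = -84.5 + 4(p − 13) = -136.5 + 4p.
108 - 3p = -136.5 + 4p gives buyer price pb = 489/14; sellers receive ps = 489/14 − 13 = 307/14.
New quantity: q = 108 − 3(489/14) = 45/14.
DWL = ½ × 13 × (25.5 − 45/14) = 1014/7.

Deadweight loss = 1014/7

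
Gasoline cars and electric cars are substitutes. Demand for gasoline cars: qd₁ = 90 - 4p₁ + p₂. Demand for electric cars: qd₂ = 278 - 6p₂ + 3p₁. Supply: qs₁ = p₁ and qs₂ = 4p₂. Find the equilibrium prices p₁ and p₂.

p₁ = 1178/47, p₂ = 1660/47

Market 1: 90 - 4p₁ + p₂ = p₁ → 5p₁ - p₂ = 90.
Market 2: 10p₂ - 3p₁ = 278.
Eliminating p₂: 10×(1) + 1×(2) gives 47p₁ = 1178, so p₁ = 1178/47.
Back-substitute into (2): p₂ = (278 + 3×1178/47) / 10 = 1660/47.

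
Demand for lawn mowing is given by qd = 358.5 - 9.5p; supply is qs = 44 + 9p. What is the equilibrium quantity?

Set qd = qs: 358.5 - 9.5p = 44 + 9p.
314.5 = 18.5p, so p* = 17.
q* = 358.5 − 9.5(17) = 197.

q* = 197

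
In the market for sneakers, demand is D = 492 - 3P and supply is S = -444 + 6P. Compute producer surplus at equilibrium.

Producer surplus = 2700

Equilibrium: 492 - 3P = -444 + 6P gives P* = 104, Q* = 180.
Supply starts at P = 74 (where S = 0).
PS = ½(104 − 74)(180) = 2700.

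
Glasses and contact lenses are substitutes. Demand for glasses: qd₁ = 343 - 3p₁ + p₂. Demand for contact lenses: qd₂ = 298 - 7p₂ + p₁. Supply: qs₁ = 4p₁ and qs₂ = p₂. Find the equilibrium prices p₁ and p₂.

p₁ = 3042/55, p₂ = 2429/55

Market 1: 343 - 3p₁ + p₂ = 4p₁ → 7p₁ - p₂ = 343.
Market 2: 8p₂ - p₁ = 298.
Eliminating p₂: 8×(1) + 1×(2) gives 55p₁ = 3042, so p₁ = 3042/55.
Back-substitute into (2): p₂ = (298 + 1×3042/55) / 8 = 2429/55.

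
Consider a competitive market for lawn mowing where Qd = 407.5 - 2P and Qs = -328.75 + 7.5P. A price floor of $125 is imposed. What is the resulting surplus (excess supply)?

Equilibrium price would be P* = 77.5, so the floor at 125 binds.
At P = 125: Qd = 157.5, Qs = 608.75.
Surplus = 608.75 − 157.5 = 451.25.

Surplus = 451.25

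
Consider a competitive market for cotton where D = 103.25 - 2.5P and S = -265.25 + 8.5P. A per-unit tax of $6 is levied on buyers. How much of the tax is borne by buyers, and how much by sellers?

Buyers bear 51/11, sellers bear 15/11

Pre-tax equilibrium: P* = 33.5, Q* = 19.5.
Tax on buyers shifts demand to D = 103.25 − 2.5(P + 6) = 88.25 - 2.5P.
88.25 - 2.5P = -265.25 + 8.5P gives seller price Ps = 707/22; buyers pay Pb = 707/22 + 6 = 839/22.
New quantity: Q = 103.25 − 2.5(839/22) = 87/11.
Buyer burden = 839/22 − 33.5 = 51/11; seller burden = 33.5 − 707/22 = 15/11.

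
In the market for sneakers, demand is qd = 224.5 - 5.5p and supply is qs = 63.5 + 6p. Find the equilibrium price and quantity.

p* = 14, q* = 147.5

Set qd = qs: 224.5 - 5.5p = 63.5 + 6p.
161 = 11.5p, so p* = 14.
q* = 224.5 − 5.5(14) = 147.5.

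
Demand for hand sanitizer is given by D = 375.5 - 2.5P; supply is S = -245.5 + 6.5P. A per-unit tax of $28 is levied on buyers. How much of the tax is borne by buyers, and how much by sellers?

Pre-tax equilibrium: P* = 69, Q* = 203.
Tax on buyers shifts demand to D = 375.5 − 2.5(P + 28) = 305.5 - 2.5P.
305.5 - 2.5P = -245.5 + 6.5P gives seller price Ps = 551/9; buyers pay Pb = 551/9 + 28 = 803/9.
New quantity: Q = 375.5 − 2.5(803/9) = 1372/9.
Buyer burden = 803/9 − 69 = 182/9; seller burden = 69 − 551/9 = 70/9.

Buyers bear 182/9, sellers bear 70/9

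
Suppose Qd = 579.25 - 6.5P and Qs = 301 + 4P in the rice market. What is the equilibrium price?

Set Qd = Qs: 579.25 - 6.5P = 301 + 4P.
278.25 = 10.5P, so P* = 26.5.
Q* = 579.25 − 6.5(26.5) = 407.

P* = 26.5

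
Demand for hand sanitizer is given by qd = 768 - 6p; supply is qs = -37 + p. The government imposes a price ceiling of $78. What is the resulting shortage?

Shortage = 259

Equilibrium price would be p* = 115, so the ceiling at 78 binds.
At p = 78: qd = 768 − 6(78) = 300, qs = -37 + 1(78) = 41.
Shortage = 300 − 41 = 259.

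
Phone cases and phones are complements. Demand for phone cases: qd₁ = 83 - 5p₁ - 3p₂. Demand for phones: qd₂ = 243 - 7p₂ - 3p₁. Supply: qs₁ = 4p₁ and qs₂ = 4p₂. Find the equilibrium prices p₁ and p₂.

p₁ = 92/45, p₂ = 323/15

Market 1: 83 - 5p₁ - 3p₂ = 4p₁ → 9p₁ + 3p₂ = 83.
Market 2: 11p₂ + 3p₁ = 243.
Eliminating p₂: 11×(1) − 3×(2) gives 90p₁ = 184, so p₁ = 92/45.
Back-substitute into (2): p₂ = (243 − 3×92/45) / 11 = 323/15.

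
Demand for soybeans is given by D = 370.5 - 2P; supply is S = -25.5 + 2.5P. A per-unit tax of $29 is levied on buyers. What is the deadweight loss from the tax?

Pre-tax equilibrium: P* = 88, Q* = 194.5.
Tax on buyers shifts demand to D = 370.5 − 2(P + 29) = 312.5 - 2P.
312.5 - 2P = -25.5 + 2.5P gives seller price Ps = 676/9; buyers pay Pb = 676/9 + 29 = 937/9.
New quantity: Q = 370.5 − 2(937/9) = 2921/18.
DWL = ½ × 29 × (194.5 − 2921/18) = 4205/9.

Deadweight loss = 4205/9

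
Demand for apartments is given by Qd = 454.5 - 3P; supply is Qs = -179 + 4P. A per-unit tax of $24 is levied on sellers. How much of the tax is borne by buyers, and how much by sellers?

Pre-tax equilibrium: P* = 90.5, Q* = 183.
Tax on sellers shifts supply to Qs = -179 + 4(P − 24) = -275 + 4P.
454.5 - 3P = -275 + 4P gives buyer price Pb = 1459/14; sellers receive Ps = 1459/14 − 24 = 1123/14.
New quantity: Q = 454.5 − 3(1459/14) = 993/7.
Buyer burden = 1459/14 − 90.5 = 96/7; seller burden = 90.5 − 1123/14 = 72/7.

Buyers bear 96/7, sellers bear 72/7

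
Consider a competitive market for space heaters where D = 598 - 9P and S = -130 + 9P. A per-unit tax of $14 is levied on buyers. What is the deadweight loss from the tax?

Deadweight loss = 441

Pre-tax equilibrium: P* = 364/9, Q* = 234.
Tax on buyers shifts demand to D = 598 − 9(P + 14) = 472 - 9P.
472 - 9P = -130 + 9P gives seller price Ps = 301/9; buyers pay Pb = 301/9 + 14 = 427/9.
New quantity: Q = 598 − 9(427/9) = 171.
DWL = ½ × 14 × (234 − 171) = 441.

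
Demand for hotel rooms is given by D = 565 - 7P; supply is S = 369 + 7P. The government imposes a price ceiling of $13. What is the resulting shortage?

Equilibrium price would be P* = 14, so the ceiling at 13 binds.
At P = 13: D = 565 − 7(13) = 474, S = 369 + 7(13) = 460.
Shortage = 474 − 460 = 14.

Shortage = 14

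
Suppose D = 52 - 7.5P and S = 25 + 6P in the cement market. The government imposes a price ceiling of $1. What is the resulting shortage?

Shortage = 13.5

Equilibrium price would be P* = 2, so the ceiling at 1 binds.
At P = 1: D = 52 − 7.5(1) = 44.5, S = 25 + 6(1) = 31.
Shortage = 44.5 − 31 = 13.5.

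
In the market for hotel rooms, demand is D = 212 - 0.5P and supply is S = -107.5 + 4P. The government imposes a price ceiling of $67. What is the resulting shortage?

Shortage = 18

Equilibrium price would be P* = 71, so the ceiling at 67 binds.
At P = 67: D = 212 − 0.5(67) = 178.5, S = -107.5 + 4(67) = 160.5.
Shortage = 178.5 − 160.5 = 18.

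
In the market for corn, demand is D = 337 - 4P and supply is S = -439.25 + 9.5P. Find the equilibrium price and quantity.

P* = 57.5, Q* = 107

Set D = S: 337 - 4P = -439.25 + 9.5P.
776.25 = 13.5P, so P* = 57.5.
Q* = 337 − 4(57.5) = 107.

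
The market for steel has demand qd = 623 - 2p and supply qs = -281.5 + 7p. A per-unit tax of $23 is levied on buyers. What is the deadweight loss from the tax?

Deadweight loss = 3703/9

Pre-tax equilibrium: p* = 100.5, q* = 422.
Tax on buyers shifts demand to qd = 623 − 2(p + 23) = 577 - 2p.
577 - 2p = -281.5 + 7p gives seller price ps = 1717/18; buyers pay pb = 1717/18 + 23 = 2131/18.
New quantity: q = 623 − 2(2131/18) = 3476/9.
DWL = ½ × 23 × (422 − 3476/9) = 3703/9.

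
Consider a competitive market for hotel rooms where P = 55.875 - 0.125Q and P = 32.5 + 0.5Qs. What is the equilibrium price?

P* = 51.2

Set the two price expressions equal: 55.875 - 0.125Q = 32.5 + 0.5Q.
23.375 = 0.625Q, so Q* = 37.4.
P* = 55.875 − (0.125)(37.4) = 51.2.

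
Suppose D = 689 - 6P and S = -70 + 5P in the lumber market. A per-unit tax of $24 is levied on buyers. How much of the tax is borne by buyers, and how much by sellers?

Buyers bear 120/11, sellers bear 144/11

Pre-tax equilibrium: P* = 69, Q* = 275.
Tax on buyers shifts demand to D = 689 − 6(P + 24) = 545 - 6P.
545 - 6P = -70 + 5P gives seller price Ps = 615/11; buyers pay Pb = 615/11 + 24 = 879/11.
New quantity: Q = 689 − 6(879/11) = 2305/11.
Buyer burden = 879/11 − 69 = 120/11; seller burden = 69 − 615/11 = 144/11.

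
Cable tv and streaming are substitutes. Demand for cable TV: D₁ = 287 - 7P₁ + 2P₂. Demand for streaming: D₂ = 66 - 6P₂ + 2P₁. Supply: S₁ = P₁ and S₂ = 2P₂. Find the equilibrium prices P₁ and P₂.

Market 1: 287 - 7P₁ + 2P₂ = P₁ → 8P₁ - 2P₂ = 287.
Market 2: 8P₂ - 2P₁ = 66.
Eliminating P₂: 8×(1) + 2×(2) gives 60P₁ = 2428, so P₁ = 607/15.
Back-substitute into (2): P₂ = (66 + 2×607/15) / 8 = 551/30.

P₁ = 607/15, P₂ = 551/30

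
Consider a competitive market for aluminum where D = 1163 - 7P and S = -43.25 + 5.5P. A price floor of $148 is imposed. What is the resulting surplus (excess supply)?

Equilibrium price would be P* = 96.5, so the floor at 148 binds.
At P = 148: D = 127, S = 770.75.
Surplus = 770.75 − 127 = 643.75.

Surplus = 643.75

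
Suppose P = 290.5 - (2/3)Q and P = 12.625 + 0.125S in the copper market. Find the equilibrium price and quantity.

P* = 56.5, Q* = 351

Set the two price expressions equal: 290.5 - (2/3)Q = 12.625 + 0.125Q.
277.875 = (19/24)Q, so Q* = 351.
P* = 290.5 − (2/3)(351) = 56.5.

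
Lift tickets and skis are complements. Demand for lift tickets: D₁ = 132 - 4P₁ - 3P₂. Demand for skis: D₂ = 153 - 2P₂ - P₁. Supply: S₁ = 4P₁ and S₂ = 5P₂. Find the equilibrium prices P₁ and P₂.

Market 1: 132 - 4P₁ - 3P₂ = 4P₁ → 8P₁ + 3P₂ = 132.
Market 2: 7P₂ + P₁ = 153.
Eliminating P₂: 7×(1) − 3×(2) gives 53P₁ = 465, so P₁ = 465/53.
Back-substitute into (2): P₂ = (153 − 1×465/53) / 7 = 1092/53.

P₁ = 465/53, P₂ = 1092/53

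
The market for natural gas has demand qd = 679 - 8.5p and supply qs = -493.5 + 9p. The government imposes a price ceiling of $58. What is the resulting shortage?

Shortage = 157.5

Equilibrium price would be p* = 67, so the ceiling at 58 binds.
At p = 58: qd = 679 − 8.5(58) = 186, qs = -493.5 + 9(58) = 28.5.
Shortage = 186 − 28.5 = 157.5.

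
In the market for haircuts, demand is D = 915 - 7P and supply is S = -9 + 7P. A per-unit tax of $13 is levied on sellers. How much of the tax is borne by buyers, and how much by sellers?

Pre-tax equilibrium: P* = 66, Q* = 453.
Tax on sellers shifts supply to S = -9 + 7(P − 13) = -100 + 7P.
915 - 7P = -100 + 7P gives buyer price Pb = 72.5; sellers receive Ps = 72.5 − 13 = 59.5.
New quantity: Q = 915 − 7(72.5) = 407.5.
Buyer burden = 72.5 − 66 = 6.5; seller burden = 66 − 59.5 = 6.5.

Buyers bear $6.5, sellers bear $6.5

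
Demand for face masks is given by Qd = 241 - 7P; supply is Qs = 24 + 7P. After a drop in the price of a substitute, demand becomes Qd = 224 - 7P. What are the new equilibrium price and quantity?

Original equilibrium: P* = 15.5, Q* = 132.5.
New equilibrium: 224 - 7P = 24 + 7P, so 200 = 14P and P' = 100/7; Q' = 224 − 7(100/7) = 124.

P' = 100/7, Q' = 124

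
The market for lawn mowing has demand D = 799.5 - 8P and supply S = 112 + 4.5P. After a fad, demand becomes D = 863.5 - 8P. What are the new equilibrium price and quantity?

P' = 60.12, Q' = 382.54

Original equilibrium: P* = 55, Q* = 359.5.
New equilibrium: 863.5 - 8P = 112 + 4.5P, so 751.5 = 12.5P and P' = 60.12; Q' = 863.5 − 8(60.12) = 382.54.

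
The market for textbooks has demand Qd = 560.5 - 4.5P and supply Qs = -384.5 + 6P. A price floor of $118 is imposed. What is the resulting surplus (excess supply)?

Equilibrium price would be P* = 90, so the floor at 118 binds.
At P = 118: Qd = 29.5, Qs = 323.5.
Surplus = 323.5 − 29.5 = 294.

Surplus = 294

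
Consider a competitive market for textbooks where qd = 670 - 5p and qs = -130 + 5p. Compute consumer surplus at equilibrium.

Consumer surplus = 7290

Equilibrium: 670 - 5p = -130 + 5p gives p* = 80, q* = 270.
Demand choke price (qd = 0): p = 134.
CS = ½(134 − 80)(270) = 7290.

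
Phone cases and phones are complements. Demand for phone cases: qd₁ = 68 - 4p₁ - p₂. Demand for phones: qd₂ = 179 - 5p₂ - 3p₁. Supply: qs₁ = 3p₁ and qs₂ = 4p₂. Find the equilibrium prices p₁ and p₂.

p₁ = 433/60, p₂ = 1049/60

Market 1: 68 - 4p₁ - p₂ = 3p₁ → 7p₁ + p₂ = 68.
Market 2: 9p₂ + 3p₁ = 179.
Eliminating p₂: 9×(1) − 1×(2) gives 60p₁ = 433, so p₁ = 433/60.
Back-substitute into (2): p₂ = (179 − 3×433/60) / 9 = 1049/60.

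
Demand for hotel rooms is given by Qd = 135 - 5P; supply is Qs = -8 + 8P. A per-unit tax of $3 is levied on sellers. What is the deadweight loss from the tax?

Pre-tax equilibrium: P* = 11, Q* = 80.
Tax on sellers shifts supply to Qs = -8 + 8(P − 3) = -32 + 8P.
135 - 5P = -32 + 8P gives buyer price Pb = 167/13; sellers receive Ps = 167/13 − 3 = 128/13.
New quantity: Q = 135 − 5(167/13) = 920/13.
DWL = ½ × 3 × (80 − 920/13) = 180/13.

Deadweight loss = 180/13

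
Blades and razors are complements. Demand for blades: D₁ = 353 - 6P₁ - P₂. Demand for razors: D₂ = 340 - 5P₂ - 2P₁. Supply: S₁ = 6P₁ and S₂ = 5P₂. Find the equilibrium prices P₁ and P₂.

Market 1: 353 - 6P₁ - P₂ = 6P₁ → 12P₁ + P₂ = 353.
Market 2: 10P₂ + 2P₁ = 340.
Eliminating P₂: 10×(1) − 1×(2) gives 118P₁ = 3190, so P₁ = 1595/59.
Back-substitute into (2): P₂ = (340 − 2×1595/59) / 10 = 1687/59.

P₁ = 1595/59, P₂ = 1687/59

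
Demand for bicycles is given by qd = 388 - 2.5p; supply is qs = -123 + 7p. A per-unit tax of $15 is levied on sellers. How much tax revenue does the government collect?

Tax revenue = 64380/19

Pre-tax equilibrium: p* = 1022/19, q* = 4817/19.
Tax on sellers shifts supply to qs = -123 + 7(p − 15) = -228 + 7p.
388 - 2.5p = -228 + 7p gives buyer price pb = 1232/19; sellers receive ps = 1232/19 − 15 = 947/19.
New quantity: q = 388 − 2.5(1232/19) = 4292/19.
Revenue = 15 × 4292/19 = 64380/19.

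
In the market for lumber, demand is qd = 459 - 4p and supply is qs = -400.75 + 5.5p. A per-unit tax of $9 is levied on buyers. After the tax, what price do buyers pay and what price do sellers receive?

Pre-tax equilibrium: p* = 90.5, q* = 97.
Tax on buyers shifts demand to qd = 459 − 4(p + 9) = 423 - 4p.
423 - 4p = -400.75 + 5.5p gives seller price ps = 3295/38; buyers pay pb = 3295/38 + 9 = 3637/38.
New quantity: q = 459 − 4(3637/38) = 1447/19.

Buyers pay 3637/38, sellers receive 3295/38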